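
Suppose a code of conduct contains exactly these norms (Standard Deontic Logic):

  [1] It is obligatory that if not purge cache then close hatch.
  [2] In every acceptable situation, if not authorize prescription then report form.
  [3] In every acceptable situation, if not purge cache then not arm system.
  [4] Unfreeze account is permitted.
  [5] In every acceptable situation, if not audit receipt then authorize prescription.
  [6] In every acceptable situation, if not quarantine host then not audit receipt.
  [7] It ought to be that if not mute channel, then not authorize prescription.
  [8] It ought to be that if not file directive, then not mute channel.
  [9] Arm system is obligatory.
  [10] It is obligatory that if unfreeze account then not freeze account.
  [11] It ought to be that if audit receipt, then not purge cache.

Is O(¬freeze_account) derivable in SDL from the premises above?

No

Premise 10 is O(unfreeze_account → ¬freeze_account), but O(unfreeze_account) is not derivable from the premises (the permission P(unfreeze_account) asserts only ¬O(¬unfreeze_account), not O(unfreeze_account)), so it does not yield O(¬freeze_account).
No other premise forces O(¬freeze_account). An ideal world satisfying every premise can still have ¬freeze_account false, so O(¬freeze_account) is not derivable.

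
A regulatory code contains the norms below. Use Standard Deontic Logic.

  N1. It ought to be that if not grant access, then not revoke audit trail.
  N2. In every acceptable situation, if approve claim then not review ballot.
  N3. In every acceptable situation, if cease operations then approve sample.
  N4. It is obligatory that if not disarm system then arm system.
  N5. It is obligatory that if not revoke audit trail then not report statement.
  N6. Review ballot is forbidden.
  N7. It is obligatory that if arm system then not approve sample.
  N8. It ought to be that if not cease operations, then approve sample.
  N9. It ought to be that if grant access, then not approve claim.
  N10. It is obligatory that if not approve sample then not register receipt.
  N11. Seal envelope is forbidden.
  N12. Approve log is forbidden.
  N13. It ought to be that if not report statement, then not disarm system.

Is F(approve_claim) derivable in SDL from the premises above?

Premises 8 and 3 cover both cases: O(¬cease_operations → approve_sample) and O(cease_operations → approve_sample). Since ¬cease_operations ∨ cease_operations is a tautology, O(approve_sample) follows.
Premise 7, O(arm_system → ¬approve_sample), contraposes to O(approve_sample → ¬arm_system); with O(approve_sample) we get O(¬arm_system).
Premise 4 is O(¬disarm_system → arm_system); contrapositively O(¬arm_system → disarm_system). Since O(¬arm_system) holds, K gives O(disarm_system).
Premise 13 is O(¬report_statement → ¬disarm_system); contrapositively O(disarm_system → report_statement). Since O(disarm_system) holds, K gives O(report_statement).
The contrapositive of premise 5 (O(¬revoke_audit_trail → ¬report_statement)) is O(report_statement → revoke_audit_trail), and O(report_statement) is already established, so O(revoke_audit_trail).
Premise 1, O(¬grant_access → ¬revoke_audit_trail), contraposes to O(revoke_audit_trail → grant_access); with O(revoke_audit_trail) we get O(grant_access).
Applying K to premise 9 (O(grant_access → ¬approve_claim)) and O(grant_access) yields O(¬approve_claim).
Premises 2, 6, 10, 11, 12 do not contribute to this derivation.
So O(¬approve_claim) holds, i.e. F(approve_claim). The claim follows.

Yes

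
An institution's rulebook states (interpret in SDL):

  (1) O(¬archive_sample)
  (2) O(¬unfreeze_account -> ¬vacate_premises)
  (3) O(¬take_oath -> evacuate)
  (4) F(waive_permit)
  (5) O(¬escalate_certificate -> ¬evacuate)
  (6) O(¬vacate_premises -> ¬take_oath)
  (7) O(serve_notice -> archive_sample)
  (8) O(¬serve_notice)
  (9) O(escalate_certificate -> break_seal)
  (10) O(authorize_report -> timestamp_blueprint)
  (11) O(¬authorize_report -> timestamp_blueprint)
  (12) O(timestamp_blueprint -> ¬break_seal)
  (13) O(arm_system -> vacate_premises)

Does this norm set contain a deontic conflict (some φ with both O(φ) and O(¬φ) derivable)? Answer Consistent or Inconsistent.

Consistent

Premise 7 is O(serve_notice -> archive_sample), but O(serve_notice) is not derivable from the premises, so it does not yield O(archive_sample).
So O(archive_sample) is not derivable, and the apparent clash with O(¬archive_sample) does not arise.
A world satisfying every obligation exists (e.g. archive_sample=false, arm_system=false, authorize_report=false, break_seal=false, escalate_certificate=false, evacuate=false, serve_notice=false, take_oath=true, timestamp_blueprint=true, unfreeze_account=true, vacate_premises=true, waive_permit=false); no atom is both obligatory and forbidden, so the set is consistent.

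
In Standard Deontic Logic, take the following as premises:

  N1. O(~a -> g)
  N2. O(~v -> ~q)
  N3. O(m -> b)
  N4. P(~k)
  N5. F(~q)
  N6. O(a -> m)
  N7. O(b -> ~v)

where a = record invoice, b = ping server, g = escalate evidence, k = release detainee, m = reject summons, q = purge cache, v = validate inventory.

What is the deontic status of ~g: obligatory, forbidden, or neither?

Forbidden

F(~q) at premise 5 means O(q).
The contrapositive of premise 2 (O(~v -> ~q)) is O(q -> v), and O(q) is already established, so O(v).
Premise 7, O(b -> ~v), contraposes to O(v -> ~b); with O(v) we get O(~b).
Premise 3 is O(m -> b); contrapositively O(~b -> ~m). Since O(~b) holds, K gives O(~m).
Premise 6, O(a -> m), contraposes to O(~m -> ~a); with O(~m) we get O(~a).
With premise 1, O(~a -> g), the K-axiom yields O(g).
Premise 4 does not contribute to this derivation.
Thus O(g), which is F(~g): ~g is forbidden.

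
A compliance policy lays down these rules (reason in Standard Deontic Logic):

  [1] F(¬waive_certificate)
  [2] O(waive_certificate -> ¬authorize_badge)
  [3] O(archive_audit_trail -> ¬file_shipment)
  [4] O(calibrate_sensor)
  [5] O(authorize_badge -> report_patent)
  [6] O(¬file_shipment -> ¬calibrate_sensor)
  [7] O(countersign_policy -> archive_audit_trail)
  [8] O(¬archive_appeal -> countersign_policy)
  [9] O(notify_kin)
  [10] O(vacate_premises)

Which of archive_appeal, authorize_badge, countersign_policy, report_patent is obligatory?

archive_appeal

From premise 4 we have O(calibrate_sensor).
Premise 6 is O(¬file_shipment -> ¬calibrate_sensor); contrapositively O(calibrate_sensor -> file_shipment). Since O(calibrate_sensor) holds, K gives O(file_shipment).
Premise 3, O(archive_audit_trail -> ¬file_shipment), contraposes to O(file_shipment -> ¬archive_audit_trail); with O(file_shipment) we get O(¬archive_audit_trail).
The contrapositive of premise 7 (O(countersign_policy -> archive_audit_trail)) is O(¬archive_audit_trail -> ¬countersign_policy), and O(¬archive_audit_trail) is already established, so O(¬countersign_policy).
The contrapositive of premise 8 (O(¬archive_appeal -> countersign_policy)) is O(¬countersign_policy -> archive_appeal), and O(¬countersign_policy) is already established, so O(archive_appeal).
So O(archive_appeal) holds — archive_appeal is obligatory. None of the other listed options is made obligatory by any chain of premises.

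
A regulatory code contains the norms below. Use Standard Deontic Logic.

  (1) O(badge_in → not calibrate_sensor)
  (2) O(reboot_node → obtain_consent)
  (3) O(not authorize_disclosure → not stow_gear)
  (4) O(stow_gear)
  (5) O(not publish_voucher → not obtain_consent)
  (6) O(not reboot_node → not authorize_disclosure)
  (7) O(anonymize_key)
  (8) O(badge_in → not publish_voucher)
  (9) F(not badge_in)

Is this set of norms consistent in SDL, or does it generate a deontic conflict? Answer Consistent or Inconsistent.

Inconsistent

From premise 4 we have O(stow_gear).
Premise 3 is O(not authorize_disclosure → not stow_gear); contrapositively O(stow_gear → authorize_disclosure). Since O(stow_gear) holds, K gives O(authorize_disclosure).
The contrapositive of premise 6 (O(not reboot_node → not authorize_disclosure)) is O(authorize_disclosure → reboot_node), and O(authorize_disclosure) is already established, so O(reboot_node).
From O(reboot_node) and premise 2, O(reboot_node → obtain_consent), we obtain O(obtain_consent).
Premise 5 is O(not publish_voucher → not obtain_consent); contrapositively O(obtain_consent → publish_voucher). Since O(obtain_consent) holds, K gives O(publish_voucher).
Premise 8, O(badge_in → not publish_voucher), contraposes to O(publish_voucher → not badge_in); with O(publish_voucher) we get O(not badge_in).
Yet premise 9 is F(not badge_in), i.e. O(badge_in).
We now have both O(not badge_in) and O(badge_in) — badge_in is simultaneously obligatory and forbidden, violating the D-axiom.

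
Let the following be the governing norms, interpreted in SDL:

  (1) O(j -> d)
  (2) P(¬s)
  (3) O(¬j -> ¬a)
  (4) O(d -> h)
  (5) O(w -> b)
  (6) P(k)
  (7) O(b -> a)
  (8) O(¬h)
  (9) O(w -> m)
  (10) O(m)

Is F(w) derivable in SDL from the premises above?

Premise 8 gives O(¬h).
Premise 4 is O(d -> h); contrapositively O(¬h -> ¬d). Since O(¬h) holds, K gives O(¬d).
The contrapositive of premise 1 (O(j -> d)) is O(¬d -> ¬j), and O(¬d) is already established, so O(¬j).
Premise 3 is O(¬j -> ¬a); since O(¬j), deontic closure gives O(¬a).
Premise 7 is O(b -> a); contrapositively O(¬a -> ¬b). Since O(¬a) holds, K gives O(¬b).
The contrapositive of premise 5 (O(w -> b)) is O(¬b -> ¬w), and O(¬b) is already established, so O(¬w).
Premises 2, 6, 9, 10 do not contribute to this derivation.
So O(¬w) holds, i.e. F(w). The claim follows.

Yes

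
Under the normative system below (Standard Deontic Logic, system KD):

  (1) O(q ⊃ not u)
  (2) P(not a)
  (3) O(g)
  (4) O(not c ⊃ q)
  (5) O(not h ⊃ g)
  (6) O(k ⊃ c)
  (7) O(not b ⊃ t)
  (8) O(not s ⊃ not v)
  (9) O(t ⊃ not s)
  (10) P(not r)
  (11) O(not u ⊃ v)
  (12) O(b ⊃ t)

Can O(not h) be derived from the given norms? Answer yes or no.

No

Premise 5 is O(not h ⊃ g); even if O(g) held, inferring O(not h) would be affirming the consequent — invalid.
No other premise forces O(not h). An ideal world satisfying every premise can still have not h false, so O(not h) is not derivable.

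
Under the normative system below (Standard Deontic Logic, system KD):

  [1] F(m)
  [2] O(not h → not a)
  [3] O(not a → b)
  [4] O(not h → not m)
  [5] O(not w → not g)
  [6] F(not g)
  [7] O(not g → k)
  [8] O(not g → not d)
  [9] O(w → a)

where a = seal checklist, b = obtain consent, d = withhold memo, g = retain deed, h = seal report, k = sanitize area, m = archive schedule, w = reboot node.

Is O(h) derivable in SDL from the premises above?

Yes

Premise 6, F(not g), is equivalent to O(g).
Premise 5 is O(not w → not g); contrapositively O(g → w). Since O(g) holds, K gives O(w).
Premise 9 is O(w → a); since O(w), deontic closure gives O(a).
The contrapositive of premise 2 (O(not h → not a)) is O(a → h), and O(a) is already established, so O(h).
Premises 1, 3, 4, 7, 8 do not contribute to this derivation.
So O(h) follows.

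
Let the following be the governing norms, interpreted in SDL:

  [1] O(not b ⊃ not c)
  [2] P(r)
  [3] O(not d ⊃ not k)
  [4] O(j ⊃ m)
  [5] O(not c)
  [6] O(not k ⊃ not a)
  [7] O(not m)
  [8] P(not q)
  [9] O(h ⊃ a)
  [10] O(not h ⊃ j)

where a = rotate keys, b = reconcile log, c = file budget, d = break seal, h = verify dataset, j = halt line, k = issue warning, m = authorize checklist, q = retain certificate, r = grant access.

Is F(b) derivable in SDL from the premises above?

Premise 1 is O(not b ⊃ not c); even if O(not c) held, inferring O(not b) would be affirming the consequent — invalid.
No other premise forces O(not b). An ideal world satisfying every premise can still have b true, so F(b) is not derivable.

No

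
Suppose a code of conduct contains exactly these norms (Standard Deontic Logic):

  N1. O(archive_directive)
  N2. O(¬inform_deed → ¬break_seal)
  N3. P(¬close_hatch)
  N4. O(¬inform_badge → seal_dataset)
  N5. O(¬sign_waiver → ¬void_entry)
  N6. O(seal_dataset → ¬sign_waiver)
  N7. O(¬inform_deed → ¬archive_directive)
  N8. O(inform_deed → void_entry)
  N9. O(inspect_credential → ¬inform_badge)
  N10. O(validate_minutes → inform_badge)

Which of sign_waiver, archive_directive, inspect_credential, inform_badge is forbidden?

From premise 1 we have O(archive_directive).
The contrapositive of premise 7 (O(¬inform_deed → ¬archive_directive)) is O(archive_directive → inform_deed), and O(archive_directive) is already established, so O(inform_deed).
From O(inform_deed) and premise 8, O(inform_deed → void_entry), we obtain O(void_entry).
Premise 5 is O(¬sign_waiver → ¬void_entry); contrapositively O(void_entry → sign_waiver). Since O(void_entry) holds, K gives O(sign_waiver).
Premise 6 is O(seal_dataset → ¬sign_waiver); contrapositively O(sign_waiver → ¬seal_dataset). Since O(sign_waiver) holds, K gives O(¬seal_dataset).
The contrapositive of premise 4 (O(¬inform_badge → seal_dataset)) is O(¬seal_dataset → inform_badge), and O(¬seal_dataset) is already established, so O(inform_badge).
Premise 9, O(inspect_credential → ¬inform_badge), contraposes to O(inform_badge → ¬inspect_credential); with O(inform_badge) we get O(¬inspect_credential).
So O(¬inspect_credential) holds, i.e. inspect_credential is forbidden. None of the other listed options is forbidden under the premises.

inspect_credential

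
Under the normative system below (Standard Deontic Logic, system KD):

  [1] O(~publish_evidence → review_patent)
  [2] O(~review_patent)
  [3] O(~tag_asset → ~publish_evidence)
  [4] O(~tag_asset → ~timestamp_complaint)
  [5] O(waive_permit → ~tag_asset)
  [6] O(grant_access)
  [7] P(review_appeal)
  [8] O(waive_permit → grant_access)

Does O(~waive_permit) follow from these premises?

Yes

Premise 2 gives O(~review_patent).
The contrapositive of premise 1 (O(~publish_evidence → review_patent)) is O(~review_patent → publish_evidence), and O(~review_patent) is already established, so O(publish_evidence).
The contrapositive of premise 3 (O(~tag_asset → ~publish_evidence)) is O(publish_evidence → tag_asset), and O(publish_evidence) is already established, so O(tag_asset).
Premise 5 is O(waive_permit → ~tag_asset); contrapositively O(tag_asset → ~waive_permit). Since O(tag_asset) holds, K gives O(~waive_permit).
Premises 4, 6, 7, 8 do not contribute to this derivation.
So O(~waive_permit) follows.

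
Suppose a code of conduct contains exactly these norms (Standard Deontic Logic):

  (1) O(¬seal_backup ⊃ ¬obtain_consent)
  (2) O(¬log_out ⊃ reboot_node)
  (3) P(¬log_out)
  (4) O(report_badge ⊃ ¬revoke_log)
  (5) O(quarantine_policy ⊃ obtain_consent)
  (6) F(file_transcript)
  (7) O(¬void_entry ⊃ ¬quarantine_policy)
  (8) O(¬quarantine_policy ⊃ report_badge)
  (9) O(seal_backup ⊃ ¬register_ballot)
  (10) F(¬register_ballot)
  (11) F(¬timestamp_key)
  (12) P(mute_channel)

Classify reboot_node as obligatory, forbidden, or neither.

Neither

Premise 2 is O(¬log_out ⊃ reboot_node), but O(¬log_out) is not derivable from the premises (the permission P(¬log_out) asserts only ¬O(log_out), not O(¬log_out)), so it does not yield O(reboot_node).
No premise or chain of K-axiom applications forces O(reboot_node), and none forces O(¬reboot_node). So reboot_node is neither obligatory nor forbidden under these norms.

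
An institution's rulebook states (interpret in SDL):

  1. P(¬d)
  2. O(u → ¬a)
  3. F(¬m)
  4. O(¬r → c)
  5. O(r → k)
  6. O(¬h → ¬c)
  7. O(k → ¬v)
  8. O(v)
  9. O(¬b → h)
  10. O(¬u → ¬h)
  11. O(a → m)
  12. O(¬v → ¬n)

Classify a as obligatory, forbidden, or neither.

Forbidden

From premise 8 we have O(v).
The contrapositive of premise 7 (O(k → ¬v)) is O(v → ¬k), and O(v) is already established, so O(¬k).
The contrapositive of premise 5 (O(r → k)) is O(¬k → ¬r), and O(¬k) is already established, so O(¬r).
Applying K to premise 4 (O(¬r → c)) and O(¬r) yields O(c).
Premise 6 is O(¬h → ¬c); contrapositively O(c → h). Since O(c) holds, K gives O(h).
Premise 10 is O(¬u → ¬h); contrapositively O(h → u). Since O(h) holds, K gives O(u).
With premise 2, O(u → ¬a), the K-axiom yields O(¬a).
Premises 1, 3, 9, 11, 12 do not contribute to this derivation.
Thus O(¬a), which is F(a): a is forbidden.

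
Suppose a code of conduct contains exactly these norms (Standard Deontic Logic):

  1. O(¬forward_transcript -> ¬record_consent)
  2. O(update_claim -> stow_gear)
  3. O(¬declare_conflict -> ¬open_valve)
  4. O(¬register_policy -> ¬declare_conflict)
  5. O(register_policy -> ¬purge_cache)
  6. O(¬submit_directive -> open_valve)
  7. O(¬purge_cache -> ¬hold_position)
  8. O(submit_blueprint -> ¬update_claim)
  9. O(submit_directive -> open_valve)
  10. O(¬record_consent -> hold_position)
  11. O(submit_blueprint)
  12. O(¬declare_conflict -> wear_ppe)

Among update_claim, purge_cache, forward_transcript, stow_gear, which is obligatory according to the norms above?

By case analysis on submit_directive: premise 9 gives O(submit_directive -> open_valve) and premise 6 gives O(¬submit_directive -> open_valve), so O(open_valve) either way.
Premise 3 is O(¬declare_conflict -> ¬open_valve); contrapositively O(open_valve -> declare_conflict). Since O(open_valve) holds, K gives O(declare_conflict).
Premise 4, O(¬register_policy -> ¬declare_conflict), contraposes to O(declare_conflict -> register_policy); with O(declare_conflict) we get O(register_policy).
With premise 5, O(register_policy -> ¬purge_cache), the K-axiom yields O(¬purge_cache).
Premise 7 is O(¬purge_cache -> ¬hold_position); since O(¬purge_cache), deontic closure gives O(¬hold_position).
Premise 10, O(¬record_consent -> hold_position), contraposes to O(¬hold_position -> record_consent); with O(¬hold_position) we get O(record_consent).
The contrapositive of premise 1 (O(¬forward_transcript -> ¬record_consent)) is O(record_consent -> forward_transcript), and O(record_consent) is already established, so O(forward_transcript).
So O(forward_transcript) holds — forward_transcript is obligatory. None of the other listed options is made obligatory by any chain of premises.

forward_transcript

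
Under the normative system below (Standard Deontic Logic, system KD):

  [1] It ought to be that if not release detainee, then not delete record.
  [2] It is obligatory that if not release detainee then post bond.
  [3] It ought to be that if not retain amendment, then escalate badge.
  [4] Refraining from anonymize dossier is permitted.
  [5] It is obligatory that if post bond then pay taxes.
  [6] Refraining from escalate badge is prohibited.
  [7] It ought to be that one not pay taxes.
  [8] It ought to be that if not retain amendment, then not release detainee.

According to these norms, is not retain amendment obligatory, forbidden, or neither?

Forbidden

Premise 7 gives O(¬pay_taxes).
Premise 5, O(post_bond → pay_taxes), contraposes to O(¬pay_taxes → ¬post_bond); with O(¬pay_taxes) we get O(¬post_bond).
The contrapositive of premise 2 (O(¬release_detainee → post_bond)) is O(¬post_bond → release_detainee), and O(¬post_bond) is already established, so O(release_detainee).
The contrapositive of premise 8 (O(¬retain_amendment → ¬release_detainee)) is O(release_detainee → retain_amendment), and O(release_detainee) is already established, so O(retain_amendment).
Premises 1, 3, 4, 6 do not contribute to this derivation.
Thus O(retain_amendment), which is F(¬retain_amendment): ¬retain_amendment is forbidden.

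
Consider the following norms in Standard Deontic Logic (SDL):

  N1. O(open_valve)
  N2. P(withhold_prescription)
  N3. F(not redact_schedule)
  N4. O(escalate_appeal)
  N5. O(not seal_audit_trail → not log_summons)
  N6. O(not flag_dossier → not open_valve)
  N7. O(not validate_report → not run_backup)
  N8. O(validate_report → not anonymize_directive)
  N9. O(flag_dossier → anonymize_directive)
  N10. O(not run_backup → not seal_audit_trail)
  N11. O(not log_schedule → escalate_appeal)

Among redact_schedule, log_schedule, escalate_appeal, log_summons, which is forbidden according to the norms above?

log_summons

From premise 1 we have O(open_valve).
The contrapositive of premise 6 (O(not flag_dossier → not open_valve)) is O(open_valve → flag_dossier), and O(open_valve) is already established, so O(flag_dossier).
From O(flag_dossier) and premise 9, O(flag_dossier → anonymize_directive), we obtain O(anonymize_directive).
The contrapositive of premise 8 (O(validate_report → not anonymize_directive)) is O(anonymize_directive → not validate_report), and O(anonymize_directive) is already established, so O(not validate_report).
From O(not validate_report) and premise 7, O(not validate_report → not run_backup), we obtain O(not run_backup).
Applying K to premise 10 (O(not run_backup → not seal_audit_trail)) and O(not run_backup) yields O(not seal_audit_trail).
Premise 5 is O(not seal_audit_trail → not log_summons); since O(not seal_audit_trail), deontic closure gives O(not log_summons).
So O(not log_summons) holds, i.e. log_summons is forbidden. None of the other listed options is forbidden under the premises.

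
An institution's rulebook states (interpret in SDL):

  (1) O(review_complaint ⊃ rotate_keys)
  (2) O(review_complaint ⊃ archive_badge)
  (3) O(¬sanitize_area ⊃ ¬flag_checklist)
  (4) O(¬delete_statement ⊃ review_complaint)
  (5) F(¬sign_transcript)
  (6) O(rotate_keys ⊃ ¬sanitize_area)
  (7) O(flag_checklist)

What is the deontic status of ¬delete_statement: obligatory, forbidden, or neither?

Forbidden

Premise 7 states O(flag_checklist) outright.
The contrapositive of premise 3 (O(¬sanitize_area ⊃ ¬flag_checklist)) is O(flag_checklist ⊃ sanitize_area), and O(flag_checklist) is already established, so O(sanitize_area).
The contrapositive of premise 6 (O(rotate_keys ⊃ ¬sanitize_area)) is O(sanitize_area ⊃ ¬rotate_keys), and O(sanitize_area) is already established, so O(¬rotate_keys).
Premise 1 is O(review_complaint ⊃ rotate_keys); contrapositively O(¬rotate_keys ⊃ ¬review_complaint). Since O(¬rotate_keys) holds, K gives O(¬review_complaint).
Premise 4, O(¬delete_statement ⊃ review_complaint), contraposes to O(¬review_complaint ⊃ delete_statement); with O(¬review_complaint) we get O(delete_statement).
Premises 2, 5 do not contribute to this derivation.
Thus O(delete_statement), which is F(¬delete_statement): ¬delete_statement is forbidden.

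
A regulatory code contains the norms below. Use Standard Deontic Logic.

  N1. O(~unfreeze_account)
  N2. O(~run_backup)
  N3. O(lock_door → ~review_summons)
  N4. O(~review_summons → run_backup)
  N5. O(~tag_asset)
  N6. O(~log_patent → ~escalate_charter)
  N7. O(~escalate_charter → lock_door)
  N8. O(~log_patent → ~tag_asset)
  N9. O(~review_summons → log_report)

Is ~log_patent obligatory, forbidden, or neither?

Forbidden

From premise 2 we have O(~run_backup).
Premise 4, O(~review_summons → run_backup), contraposes to O(~run_backup → review_summons); with O(~run_backup) we get O(review_summons).
Premise 3, O(lock_door → ~review_summons), contraposes to O(review_summons → ~lock_door); with O(review_summons) we get O(~lock_door).
Premise 7, O(~escalate_charter → lock_door), contraposes to O(~lock_door → escalate_charter); with O(~lock_door) we get O(escalate_charter).
Premise 6 is O(~log_patent → ~escalate_charter); contrapositively O(escalate_charter → log_patent). Since O(escalate_charter) holds, K gives O(log_patent).
Premises 1, 5, 8, 9 do not contribute to this derivation.
Thus O(log_patent), which is F(~log_patent): ~log_patent is forbidden.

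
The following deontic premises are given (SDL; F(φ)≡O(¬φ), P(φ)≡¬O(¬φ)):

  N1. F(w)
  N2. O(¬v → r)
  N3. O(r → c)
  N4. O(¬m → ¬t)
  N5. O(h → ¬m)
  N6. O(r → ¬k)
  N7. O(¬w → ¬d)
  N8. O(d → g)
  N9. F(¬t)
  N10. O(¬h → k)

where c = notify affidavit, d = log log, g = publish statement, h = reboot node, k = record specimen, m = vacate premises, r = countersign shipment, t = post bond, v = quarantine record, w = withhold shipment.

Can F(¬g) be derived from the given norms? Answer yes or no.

No

Premise 8 is O(d → g), but O(d) is not derivable from the premises, so it does not yield O(g).
No other premise forces O(g). An ideal world satisfying every premise can still have ¬g true, so F(¬g) is not derivable.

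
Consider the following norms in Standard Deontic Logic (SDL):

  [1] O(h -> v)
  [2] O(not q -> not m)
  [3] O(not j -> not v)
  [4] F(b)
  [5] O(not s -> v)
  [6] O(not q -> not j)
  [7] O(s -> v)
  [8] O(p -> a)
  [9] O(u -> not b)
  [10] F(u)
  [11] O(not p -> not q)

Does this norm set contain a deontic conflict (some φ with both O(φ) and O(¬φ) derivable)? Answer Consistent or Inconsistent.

Consistent

Premise 9 is O(u -> not b); even if O(not b) held, inferring O(u) would be affirming the consequent — invalid.
So O(u) is not derivable, and the apparent clash with O(not u) does not arise.
A world satisfying every obligation exists (e.g. a=true, b=false, h=false, j=true, m=false, p=true, q=true, s=false, u=false, v=true); no atom is both obligatory and forbidden, so the set is consistent.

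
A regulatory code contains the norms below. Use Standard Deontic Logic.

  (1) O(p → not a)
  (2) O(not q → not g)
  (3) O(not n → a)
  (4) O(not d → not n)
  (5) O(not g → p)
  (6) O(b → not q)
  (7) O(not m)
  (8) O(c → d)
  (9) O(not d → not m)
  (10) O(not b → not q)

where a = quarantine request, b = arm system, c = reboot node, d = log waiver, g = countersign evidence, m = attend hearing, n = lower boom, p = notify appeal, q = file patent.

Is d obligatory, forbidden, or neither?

Premises 6 and 10 cover both cases: O(b → not q) and O(not b → not q). Since b ∨ not b is a tautology, O(not q) follows.
Premise 2 is O(not q → not g); since O(not q), deontic closure gives O(not g).
Applying K to premise 5 (O(not g → p)) and O(not g) yields O(p).
With premise 1, O(p → not a), the K-axiom yields O(not a).
Premise 3, O(not n → a), contraposes to O(not a → n); with O(not a) we get O(n).
The contrapositive of premise 4 (O(not d → not n)) is O(n → d), and O(n) is already established, so O(d).
Premises 7, 8, 9 do not contribute to this derivation.
Hence d is obligatory.

Obligatory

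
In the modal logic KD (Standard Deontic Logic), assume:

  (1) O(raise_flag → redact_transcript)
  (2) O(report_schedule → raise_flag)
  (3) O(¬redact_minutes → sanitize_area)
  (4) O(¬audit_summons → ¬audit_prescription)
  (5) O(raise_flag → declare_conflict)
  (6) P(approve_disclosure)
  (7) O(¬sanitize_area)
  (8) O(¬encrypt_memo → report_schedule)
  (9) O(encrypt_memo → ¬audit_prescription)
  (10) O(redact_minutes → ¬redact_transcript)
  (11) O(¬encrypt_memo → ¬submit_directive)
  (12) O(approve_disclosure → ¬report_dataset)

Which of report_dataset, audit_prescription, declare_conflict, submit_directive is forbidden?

audit_prescription

From premise 7 we have O(¬sanitize_area).
Premise 3, O(¬redact_minutes → sanitize_area), contraposes to O(¬sanitize_area → redact_minutes); with O(¬sanitize_area) we get O(redact_minutes).
With premise 10, O(redact_minutes → ¬redact_transcript), the K-axiom yields O(¬redact_transcript).
Premise 1, O(raise_flag → redact_transcript), contraposes to O(¬redact_transcript → ¬raise_flag); with O(¬redact_transcript) we get O(¬raise_flag).
Premise 2, O(report_schedule → raise_flag), contraposes to O(¬raise_flag → ¬report_schedule); with O(¬raise_flag) we get O(¬report_schedule).
Premise 8, O(¬encrypt_memo → report_schedule), contraposes to O(¬report_schedule → encrypt_memo); with O(¬report_schedule) we get O(encrypt_memo).
From O(encrypt_memo) and premise 9, O(encrypt_memo → ¬audit_prescription), we obtain O(¬audit_prescription).
So O(¬audit_prescription) holds, i.e. audit_prescription is forbidden. None of the other listed options is forbidden under the premises.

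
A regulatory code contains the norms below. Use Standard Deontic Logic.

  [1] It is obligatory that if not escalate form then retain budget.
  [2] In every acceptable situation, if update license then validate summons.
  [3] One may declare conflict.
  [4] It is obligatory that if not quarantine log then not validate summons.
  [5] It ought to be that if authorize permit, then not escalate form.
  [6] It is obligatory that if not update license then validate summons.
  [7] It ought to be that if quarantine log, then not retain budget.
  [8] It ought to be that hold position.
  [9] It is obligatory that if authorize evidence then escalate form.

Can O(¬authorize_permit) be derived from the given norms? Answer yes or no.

Premises 2 and 6 are O(update_license → validate_summons) and O(¬update_license → validate_summons); every ideal world satisfies update_license or ¬update_license, so in either case validate_summons holds — hence O(validate_summons).
Premise 4 is O(¬quarantine_log → ¬validate_summons); contrapositively O(validate_summons → quarantine_log). Since O(validate_summons) holds, K gives O(quarantine_log).
Applying K to premise 7 (O(quarantine_log → ¬retain_budget)) and O(quarantine_log) yields O(¬retain_budget).
Premise 1 is O(¬escalate_form → retain_budget); contrapositively O(¬retain_budget → escalate_form). Since O(¬retain_budget) holds, K gives O(escalate_form).
Premise 5, O(authorize_permit → ¬escalate_form), contraposes to O(escalate_form → ¬authorize_permit); with O(escalate_form) we get O(¬authorize_permit).
Premises 3, 8, 9 do not contribute to this derivation.
So O(¬authorize_permit) follows.

Yes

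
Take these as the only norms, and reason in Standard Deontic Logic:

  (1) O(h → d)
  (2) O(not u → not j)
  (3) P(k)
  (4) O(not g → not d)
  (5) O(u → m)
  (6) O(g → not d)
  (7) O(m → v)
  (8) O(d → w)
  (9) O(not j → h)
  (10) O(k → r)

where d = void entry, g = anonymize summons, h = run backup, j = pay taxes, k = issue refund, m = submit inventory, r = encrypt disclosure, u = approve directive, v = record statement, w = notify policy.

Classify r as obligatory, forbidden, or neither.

Neither

Premise 10 is O(k → r), but O(k) is not derivable from the premises (the permission P(k) asserts only not O(not k), not O(k)), so it does not yield O(r).
No premise or chain of K-axiom applications forces O(r), and none forces O(not r). So r is neither obligatory nor forbidden under these norms.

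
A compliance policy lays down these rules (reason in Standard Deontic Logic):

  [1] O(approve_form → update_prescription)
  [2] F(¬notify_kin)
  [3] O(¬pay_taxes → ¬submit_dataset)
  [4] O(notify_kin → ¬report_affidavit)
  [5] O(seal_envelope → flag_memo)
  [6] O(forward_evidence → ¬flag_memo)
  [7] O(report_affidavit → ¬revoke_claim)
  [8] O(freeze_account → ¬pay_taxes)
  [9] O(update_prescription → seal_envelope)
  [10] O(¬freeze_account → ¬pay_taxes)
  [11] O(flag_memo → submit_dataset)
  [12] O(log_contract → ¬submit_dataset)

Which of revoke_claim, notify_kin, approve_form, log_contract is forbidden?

Premises 8 and 10 are O(freeze_account → ¬pay_taxes) and O(¬freeze_account → ¬pay_taxes); every ideal world satisfies freeze_account or ¬freeze_account, so in either case ¬pay_taxes holds — hence O(¬pay_taxes).
Premise 3 is O(¬pay_taxes → ¬submit_dataset); since O(¬pay_taxes), deontic closure gives O(¬submit_dataset).
The contrapositive of premise 11 (O(flag_memo → submit_dataset)) is O(¬submit_dataset → ¬flag_memo), and O(¬submit_dataset) is already established, so O(¬flag_memo).
Premise 5, O(seal_envelope → flag_memo), contraposes to O(¬flag_memo → ¬seal_envelope); with O(¬flag_memo) we get O(¬seal_envelope).
Premise 9 is O(update_prescription → seal_envelope); contrapositively O(¬seal_envelope → ¬update_prescription). Since O(¬seal_envelope) holds, K gives O(¬update_prescription).
Premise 1 is O(approve_form → update_prescription); contrapositively O(¬update_prescription → ¬approve_form). Since O(¬update_prescription) holds, K gives O(¬approve_form).
So O(¬approve_form) holds, i.e. approve_form is forbidden. None of the other listed options is forbidden under the premises.

approve_form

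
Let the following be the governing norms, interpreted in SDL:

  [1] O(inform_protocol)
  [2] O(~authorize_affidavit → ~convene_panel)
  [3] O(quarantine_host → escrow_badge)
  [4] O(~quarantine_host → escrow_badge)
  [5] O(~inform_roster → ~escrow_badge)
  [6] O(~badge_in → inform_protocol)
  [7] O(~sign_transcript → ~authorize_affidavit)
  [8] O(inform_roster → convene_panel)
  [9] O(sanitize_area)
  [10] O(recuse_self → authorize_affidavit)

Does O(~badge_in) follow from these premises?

No

Premise 6 is O(~badge_in → inform_protocol); even if O(inform_protocol) held, inferring O(~badge_in) would be affirming the consequent — invalid.
No other premise forces O(~badge_in). An ideal world satisfying every premise can still have ~badge_in false, so O(~badge_in) is not derivable.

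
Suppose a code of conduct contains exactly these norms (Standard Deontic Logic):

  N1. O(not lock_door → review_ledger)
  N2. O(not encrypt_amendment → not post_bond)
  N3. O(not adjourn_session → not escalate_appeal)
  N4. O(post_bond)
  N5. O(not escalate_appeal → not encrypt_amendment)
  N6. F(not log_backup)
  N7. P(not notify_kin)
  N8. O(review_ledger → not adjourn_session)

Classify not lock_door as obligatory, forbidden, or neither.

Forbidden

Premise 4 gives O(post_bond).
Premise 2, O(not encrypt_amendment → not post_bond), contraposes to O(post_bond → encrypt_amendment); with O(post_bond) we get O(encrypt_amendment).
Premise 5 is O(not escalate_appeal → not encrypt_amendment); contrapositively O(encrypt_amendment → escalate_appeal). Since O(encrypt_amendment) holds, K gives O(escalate_appeal).
The contrapositive of premise 3 (O(not adjourn_session → not escalate_appeal)) is O(escalate_appeal → adjourn_session), and O(escalate_appeal) is already established, so O(adjourn_session).
The contrapositive of premise 8 (O(review_ledger → not adjourn_session)) is O(adjourn_session → not review_ledger), and O(adjourn_session) is already established, so O(not review_ledger).
Premise 1 is O(not lock_door → review_ledger); contrapositively O(not review_ledger → lock_door). Since O(not review_ledger) holds, K gives O(lock_door).
Premises 6, 7 do not contribute to this derivation.
Thus O(lock_door), which is F(not lock_door): not lock_door is forbidden.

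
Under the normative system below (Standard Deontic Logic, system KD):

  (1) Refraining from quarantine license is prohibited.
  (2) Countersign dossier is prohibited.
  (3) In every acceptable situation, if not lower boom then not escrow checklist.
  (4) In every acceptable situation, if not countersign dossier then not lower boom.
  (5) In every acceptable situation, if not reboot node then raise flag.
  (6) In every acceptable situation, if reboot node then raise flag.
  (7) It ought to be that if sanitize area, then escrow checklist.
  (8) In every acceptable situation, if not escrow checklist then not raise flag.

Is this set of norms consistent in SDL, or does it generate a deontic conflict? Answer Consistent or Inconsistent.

Inconsistent

Premises 5 and 6 are O(¬reboot_node → raise_flag) and O(reboot_node → raise_flag); every ideal world satisfies ¬reboot_node or reboot_node, so in either case raise_flag holds — hence O(raise_flag).
Premise 8, O(¬escrow_checklist → ¬raise_flag), contraposes to O(raise_flag → escrow_checklist); with O(raise_flag) we get O(escrow_checklist).
The contrapositive of premise 3 (O(¬lower_boom → ¬escrow_checklist)) is O(escrow_checklist → lower_boom), and O(escrow_checklist) is already established, so O(lower_boom).
Premise 4, O(¬countersign_dossier → ¬lower_boom), contraposes to O(lower_boom → countersign_dossier); with O(lower_boom) we get O(countersign_dossier).
However, F(countersign_dossier) at premise 2 amounts to O(¬countersign_dossier).
We now have both O(countersign_dossier) and O(¬countersign_dossier) — countersign_dossier is simultaneously obligatory and forbidden, violating the D-axiom.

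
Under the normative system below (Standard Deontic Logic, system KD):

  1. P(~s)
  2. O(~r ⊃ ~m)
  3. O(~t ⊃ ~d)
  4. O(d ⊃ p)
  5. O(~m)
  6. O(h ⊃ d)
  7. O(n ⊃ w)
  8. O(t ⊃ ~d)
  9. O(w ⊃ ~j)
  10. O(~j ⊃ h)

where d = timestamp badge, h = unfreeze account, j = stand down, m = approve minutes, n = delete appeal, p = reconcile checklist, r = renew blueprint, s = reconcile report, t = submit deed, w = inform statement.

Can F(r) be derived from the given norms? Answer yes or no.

No

Premise 2 is O(~r ⊃ ~m); even if O(~m) held, inferring O(~r) would be affirming the consequent — invalid.
No other premise forces O(~r). An ideal world satisfying every premise can still have r true, so F(r) is not derivable.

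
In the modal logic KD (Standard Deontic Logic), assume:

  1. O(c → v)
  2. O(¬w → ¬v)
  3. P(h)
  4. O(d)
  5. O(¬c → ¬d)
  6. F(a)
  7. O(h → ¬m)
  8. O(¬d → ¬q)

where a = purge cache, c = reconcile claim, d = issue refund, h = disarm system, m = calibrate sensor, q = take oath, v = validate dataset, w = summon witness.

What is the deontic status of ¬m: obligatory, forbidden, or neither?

Premise 7 is O(h → ¬m), but O(h) is not derivable from the premises (the permission P(h) asserts only ¬O(¬h), not O(h)), so it does not yield O(¬m).
No premise or chain of K-axiom applications forces O(¬m), and none forces O(m). So ¬m is neither obligatory nor forbidden under these norms.

Neither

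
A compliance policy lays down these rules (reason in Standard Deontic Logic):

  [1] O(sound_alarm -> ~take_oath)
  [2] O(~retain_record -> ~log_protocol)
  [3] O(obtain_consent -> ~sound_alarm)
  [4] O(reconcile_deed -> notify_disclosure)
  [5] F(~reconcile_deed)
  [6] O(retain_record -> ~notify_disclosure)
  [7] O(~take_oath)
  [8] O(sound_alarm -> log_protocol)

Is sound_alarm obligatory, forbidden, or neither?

Forbidden

Premise 5 is F(~reconcile_deed), i.e. O(reconcile_deed).
From O(reconcile_deed) and premise 4, O(reconcile_deed -> notify_disclosure), we obtain O(notify_disclosure).
Premise 6, O(retain_record -> ~notify_disclosure), contraposes to O(notify_disclosure -> ~retain_record); with O(notify_disclosure) we get O(~retain_record).
From O(~retain_record) and premise 2, O(~retain_record -> ~log_protocol), we obtain O(~log_protocol).
The contrapositive of premise 8 (O(sound_alarm -> log_protocol)) is O(~log_protocol -> ~sound_alarm), and O(~log_protocol) is already established, so O(~sound_alarm).
Premises 1, 3, 7 do not contribute to this derivation.
Thus O(~sound_alarm), which is F(sound_alarm): sound_alarm is forbidden.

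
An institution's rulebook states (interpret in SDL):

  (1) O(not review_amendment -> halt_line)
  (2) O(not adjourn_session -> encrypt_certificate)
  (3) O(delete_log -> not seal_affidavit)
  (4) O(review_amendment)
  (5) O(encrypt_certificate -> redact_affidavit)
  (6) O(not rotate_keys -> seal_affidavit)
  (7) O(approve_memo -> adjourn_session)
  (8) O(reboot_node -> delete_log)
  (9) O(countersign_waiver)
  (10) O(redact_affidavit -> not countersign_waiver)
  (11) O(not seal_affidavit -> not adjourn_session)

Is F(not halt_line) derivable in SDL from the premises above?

Premise 1 is O(not review_amendment -> halt_line), but O(not review_amendment) is not derivable from the premises, so it does not yield O(halt_line).
No other premise forces O(halt_line). An ideal world satisfying every premise can still have not halt_line true, so F(not halt_line) is not derivable.

No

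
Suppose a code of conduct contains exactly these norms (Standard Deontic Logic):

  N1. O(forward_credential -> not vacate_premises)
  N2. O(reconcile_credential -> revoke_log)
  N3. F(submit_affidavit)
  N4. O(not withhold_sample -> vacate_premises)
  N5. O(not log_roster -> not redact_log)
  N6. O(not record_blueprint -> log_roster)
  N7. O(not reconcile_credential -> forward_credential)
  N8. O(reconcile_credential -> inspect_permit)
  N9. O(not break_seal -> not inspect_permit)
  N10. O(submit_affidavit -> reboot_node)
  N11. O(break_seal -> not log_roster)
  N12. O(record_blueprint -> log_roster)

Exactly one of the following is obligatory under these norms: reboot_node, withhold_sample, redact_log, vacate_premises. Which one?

withhold_sample

Premises 6 and 12 are O(not record_blueprint -> log_roster) and O(record_blueprint -> log_roster); every ideal world satisfies not record_blueprint or record_blueprint, so in either case log_roster holds — hence O(log_roster).
Premise 11, O(break_seal -> not log_roster), contraposes to O(log_roster -> not break_seal); with O(log_roster) we get O(not break_seal).
Premise 9 is O(not break_seal -> not inspect_permit); since O(not break_seal), deontic closure gives O(not inspect_permit).
Premise 8 is O(reconcile_credential -> inspect_permit); contrapositively O(not inspect_permit -> not reconcile_credential). Since O(not inspect_permit) holds, K gives O(not reconcile_credential).
Premise 7 is O(not reconcile_credential -> forward_credential); since O(not reconcile_credential), deontic closure gives O(forward_credential).
Premise 1 is O(forward_credential -> not vacate_premises); since O(forward_credential), deontic closure gives O(not vacate_premises).
Premise 4 is O(not withhold_sample -> vacate_premises); contrapositively O(not vacate_premises -> withhold_sample). Since O(not vacate_premises) holds, K gives O(withhold_sample).
So O(withhold_sample) holds — withhold_sample is obligatory. None of the other listed options is made obligatory by any chain of premises.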